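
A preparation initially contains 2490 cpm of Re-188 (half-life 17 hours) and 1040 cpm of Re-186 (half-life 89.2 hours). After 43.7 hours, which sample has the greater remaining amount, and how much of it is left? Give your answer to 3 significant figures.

Re-186, 741 cpm

Re-188: 2490 × (1/2)^2.5706 ≈ 419.16 cpm.
Re-186: 1040 × (1/2)^0.48991 ≈ 740.55 cpm.
Re-186 has more remaining, at ≈ 740.55 cpm.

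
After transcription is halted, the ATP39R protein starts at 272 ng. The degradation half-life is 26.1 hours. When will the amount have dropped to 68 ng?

52.2 hours

68/272 = 1/4, so 2 half-lives have elapsed.
t = 2 × 26.1 = 52.2 hours.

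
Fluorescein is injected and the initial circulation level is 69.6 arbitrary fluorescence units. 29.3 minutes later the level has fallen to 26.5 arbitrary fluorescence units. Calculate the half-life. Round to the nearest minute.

A/A₀ = 26.5/69.6 ≈ 0.38075.
n = log₂(2.6264) ≈ 1.3931 half-lives elapsed in 29.3 minutes.
t½ = 29.3/1.3931 ≈ 21.032 minutes.

21 minutes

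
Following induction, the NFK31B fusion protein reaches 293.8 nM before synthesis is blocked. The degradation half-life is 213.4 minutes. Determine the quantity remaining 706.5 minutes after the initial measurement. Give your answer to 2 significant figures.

Number of half-lives: n = 706.5/213.4 ≈ 3.3107.
Remaining = 293.8 × (1/2)^3.3107 = 293.8 × 0.10078 ≈ 29.61 nM.

30 nM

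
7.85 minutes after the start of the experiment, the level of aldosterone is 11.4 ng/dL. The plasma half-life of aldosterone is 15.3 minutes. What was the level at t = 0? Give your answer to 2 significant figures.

Number of half-lives elapsed: n = 7.85/15.3 ≈ 0.51307.
A₀ = A × 2^n = 11.4 × 2^0.51307 = 11.4 × 1.4271 ≈ 16.269 ng/dL.

16 ng/dL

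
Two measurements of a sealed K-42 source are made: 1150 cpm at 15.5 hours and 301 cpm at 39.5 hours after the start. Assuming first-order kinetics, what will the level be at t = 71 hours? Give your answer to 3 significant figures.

51.8 cpm

Over Δt = 39.5 − 15.5 = 24 hours, the level fell by a factor of 1150/301 ≈ 3.8206.
n = log₂(3.8206) ≈ 1.9338 half-lives, so t½ = 24/1.9338 ≈ 12.411 hours.
From t = 39.5 to t = 71: 301 × (1/2)^((71−39.5)/12.411) ≈ 51.823 cpm.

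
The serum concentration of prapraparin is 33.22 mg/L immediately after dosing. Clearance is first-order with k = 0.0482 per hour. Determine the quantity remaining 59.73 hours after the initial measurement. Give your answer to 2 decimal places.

1.87 mg/L

t½ = ln 2 / k = 0.69315 / 0.0482 ≈ 14.381 hours.
Number of half-lives: n = 59.73/14.381 ≈ 4.1535.
Remaining = 33.22 × (1/2)^4.1535 = 33.22 × 0.056192 ≈ 1.8667 mg/L.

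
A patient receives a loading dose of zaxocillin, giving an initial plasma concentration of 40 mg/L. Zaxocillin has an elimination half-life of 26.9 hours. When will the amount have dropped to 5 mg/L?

80.7 hours

5/40 = 1/8, so 3 half-lives have elapsed.
t = 3 × 26.9 = 80.7 hours.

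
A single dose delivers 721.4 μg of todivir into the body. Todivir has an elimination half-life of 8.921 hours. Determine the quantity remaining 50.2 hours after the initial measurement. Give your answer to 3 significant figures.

Number of half-lives: n = 50.2/8.921 ≈ 5.6272.
Remaining = 721.4 × (1/2)^5.6272 = 721.4 × 0.020233 ≈ 14.596 μg.

14.6 μg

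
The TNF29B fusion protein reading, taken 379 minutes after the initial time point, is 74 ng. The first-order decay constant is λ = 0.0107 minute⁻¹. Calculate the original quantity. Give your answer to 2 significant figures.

t½ = ln 2 / λ = 0.69315 / 0.0107 ≈ 64.78 minutes.
Number of half-lives elapsed: n = 379/64.78 ≈ 5.8506.
A₀ = A × 2^n = 74 × 2^5.8506 = 74 × 57.702 ≈ 4270 ng.

4300 ng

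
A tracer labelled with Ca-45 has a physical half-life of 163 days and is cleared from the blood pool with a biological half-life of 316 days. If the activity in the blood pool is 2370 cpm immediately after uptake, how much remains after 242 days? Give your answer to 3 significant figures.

498 cpm

1/t_eff = 1/t_phys + 1/t_biol = 1/163 + 1/316 = 0.0092995 per day.
t_eff = 163 × 316 / (163 + 316) ≈ 107.53 days.
Remaining = 2370 × (1/2)^(242/107.53) = 2370 × (1/2)^2.2505 ≈ 498.06 cpm.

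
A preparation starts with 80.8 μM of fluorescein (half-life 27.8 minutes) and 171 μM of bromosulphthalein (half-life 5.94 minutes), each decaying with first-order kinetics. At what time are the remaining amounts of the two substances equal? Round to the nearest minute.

8 minutes

Set 80.8·(1/2)^(t/27.8) = 171·(1/2)^(t/5.94).
Taking log₂: log₂(80.8/171) = t·(1/27.8 − 1/5.94).
log₂(0.47251) = -1.0816; 1/27.8 − 1/5.94 = -0.13238.
t = -1.0816 / -0.13238 ≈ 8.1703 minutes.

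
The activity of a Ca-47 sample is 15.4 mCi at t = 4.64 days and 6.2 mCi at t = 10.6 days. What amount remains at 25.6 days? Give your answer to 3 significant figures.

Over Δt = 10.6 − 4.64 = 5.96 days, the level fell by a factor of 15.4/6.2 ≈ 2.4839.
n = log₂(2.4839) ≈ 1.3126 half-lives, so t½ = 5.96/1.3126 ≈ 4.5406 days.
From t = 10.6 to t = 25.6: 6.2 × (1/2)^((25.6−10.6)/4.5406) ≈ 0.62797 mCi.

0.628 mCi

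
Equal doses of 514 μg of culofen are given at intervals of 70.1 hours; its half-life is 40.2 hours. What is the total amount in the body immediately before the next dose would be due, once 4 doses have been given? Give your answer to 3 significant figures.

The 4 doses were given 280.4, 210.3, 140.2, 70.1 hours ago.
Total = 514·(1/2)^(280.4/40.2) + 514·(1/2)^(210.3/40.2) + 514·(1/2)^(140.2/40.2) + 514·(1/2)^(70.1/40.2)
      = 4.0855 + 13.683 + 45.825 + 153.47 ≈ 217.07 μg.

217 μg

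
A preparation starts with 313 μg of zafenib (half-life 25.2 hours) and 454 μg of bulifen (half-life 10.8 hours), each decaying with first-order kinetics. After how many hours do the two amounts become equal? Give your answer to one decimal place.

10.1 hours

Set 313·(1/2)^(t/25.2) = 454·(1/2)^(t/10.8).
Taking log₂: log₂(313/454) = t·(1/25.2 − 1/10.8).
log₂(0.68943) = -0.53653; 1/25.2 − 1/10.8 = -0.05291.
t = -0.53653 / -0.05291 ≈ 10.14 hours.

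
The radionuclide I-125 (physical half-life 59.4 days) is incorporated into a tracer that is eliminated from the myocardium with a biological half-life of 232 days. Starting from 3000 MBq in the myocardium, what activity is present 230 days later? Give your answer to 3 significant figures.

1/t_eff = 1/t_phys + 1/t_biol = 1/59.4 + 1/232 = 0.021145 per day.
t_eff = 59.4 × 232 / (59.4 + 232) ≈ 47.292 days.
Remaining = 3000 × (1/2)^(230/47.292) = 3000 × (1/2)^4.8634 ≈ 103.06 MBq.

103 MBq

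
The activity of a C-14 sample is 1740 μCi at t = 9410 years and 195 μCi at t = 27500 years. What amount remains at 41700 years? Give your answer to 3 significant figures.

35.0 μCi

Over Δt = 27500 − 9410 = 18090 years, the level fell by a factor of 1740/195 ≈ 8.9231.
n = log₂(8.9231) ≈ 3.1575 half-lives, so t½ = 18090/3.1575 ≈ 5729.1 years.
From t = 27500 to t = 41700: 195 × (1/2)^((41700−27500)/5729.1) ≈ 34.988 μCi.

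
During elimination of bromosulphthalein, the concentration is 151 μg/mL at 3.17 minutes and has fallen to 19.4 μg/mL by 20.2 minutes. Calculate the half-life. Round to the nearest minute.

Over Δt = 20.2 − 3.17 = 17.03 minutes, the level fell by a factor of 151/19.4 ≈ 7.7835.
n = log₂(7.7835) ≈ 2.9604 half-lives, so t½ = 17.03/2.9604 ≈ 5.7526 minutes.

6 minutes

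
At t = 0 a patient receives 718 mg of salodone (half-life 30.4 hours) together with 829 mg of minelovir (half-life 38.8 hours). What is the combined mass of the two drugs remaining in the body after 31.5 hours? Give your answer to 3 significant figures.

822 mg

salodone: 718 × (1/2)^(31.5/30.4) = 718 × (1/2)^1.0362 ≈ 350.11 mg.
minelovir: 829 × (1/2)^(31.5/38.8) = 829 × (1/2)^0.81186 ≈ 472.24 mg.
Total = 350.11 + 472.24 ≈ 822.35 mg.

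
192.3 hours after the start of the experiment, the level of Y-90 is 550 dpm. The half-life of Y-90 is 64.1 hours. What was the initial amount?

Number of half-lives elapsed: n = 192.3/64.1 ≈ 3.
A₀ = A × 2^n = 550 × 2^3 = 550 × 8 ≈ 4400 dpm.

4400 dpm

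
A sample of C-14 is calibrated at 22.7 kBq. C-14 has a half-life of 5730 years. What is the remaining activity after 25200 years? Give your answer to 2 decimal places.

Number of half-lives: n = 25200/5730 ≈ 4.3979.
Remaining = 22.7 × (1/2)^4.3979 = 22.7 × 0.047435 ≈ 1.0768 kBq.

1.08 kBq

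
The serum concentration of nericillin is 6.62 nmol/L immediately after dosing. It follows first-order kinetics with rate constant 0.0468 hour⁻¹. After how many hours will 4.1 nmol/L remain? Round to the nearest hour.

t½ = ln 2 / λ = 0.69315 / 0.0468 ≈ 14.811 hours.
Fraction remaining = 4.1/6.62 ≈ 0.61934.
n = log₂(6.62/4.1) = ln(1.6146)/ln 2 ≈ 0.69121 half-lives.
t = n × t½ = 0.69121 × 14.811 ≈ 10.237 hours.

10 hours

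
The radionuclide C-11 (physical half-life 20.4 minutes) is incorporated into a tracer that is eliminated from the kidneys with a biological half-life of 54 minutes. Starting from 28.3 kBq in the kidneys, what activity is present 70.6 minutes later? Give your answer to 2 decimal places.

1/t_eff = 1/t_phys + 1/t_biol = 1/20.4 + 1/54 = 0.067538 per minute.
t_eff = 20.4 × 54 / (20.4 + 54) ≈ 14.806 minutes.
Remaining = 28.3 × (1/2)^(70.6/14.806) = 28.3 × (1/2)^4.7682 ≈ 1.0385 kBq.

1.04 kBq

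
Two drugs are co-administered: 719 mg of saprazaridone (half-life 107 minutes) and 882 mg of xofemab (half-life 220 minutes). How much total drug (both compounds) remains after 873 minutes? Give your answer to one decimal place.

saprazaridone: 719 × (1/2)^(873/107) = 719 × (1/2)^8.1589 ≈ 2.5157 mg.
xofemab: 882 × (1/2)^(873/220) = 882 × (1/2)^3.9682 ≈ 56.354 mg.
Total = 2.5157 + 56.354 ≈ 58.87 mg.

58.9 mg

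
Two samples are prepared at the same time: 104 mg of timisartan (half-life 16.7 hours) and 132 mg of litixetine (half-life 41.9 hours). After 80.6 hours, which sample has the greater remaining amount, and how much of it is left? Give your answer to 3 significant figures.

litixetine, 34.8 mg

timisartan: 104 × (1/2)^4.8263 ≈ 3.6657 mg.
litixetine: 132 × (1/2)^1.9236 ≈ 34.794 mg.
Litixetine has more remaining, at ≈ 34.794 mg.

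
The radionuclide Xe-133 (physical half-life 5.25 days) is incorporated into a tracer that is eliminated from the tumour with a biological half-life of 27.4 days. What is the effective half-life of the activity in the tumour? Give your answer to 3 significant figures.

4.41 days

1/t_eff = 1/t_phys + 1/t_biol = 1/5.25 + 1/27.4 = 0.22697 per day.
t_eff = 5.25 × 27.4 / (5.25 + 27.4) ≈ 4.4058 days.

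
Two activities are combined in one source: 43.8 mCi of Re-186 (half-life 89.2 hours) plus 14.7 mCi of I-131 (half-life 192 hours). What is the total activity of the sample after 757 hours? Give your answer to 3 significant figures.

Re-186: 43.8 × (1/2)^(757/89.2) = 43.8 × (1/2)^8.4865 ≈ 0.12211 mCi.
I-131: 14.7 × (1/2)^(757/192) = 14.7 × (1/2)^3.9427 ≈ 0.95597 mCi.
Total = 0.12211 + 0.95597 ≈ 1.0781 mCi.

1.08 mCi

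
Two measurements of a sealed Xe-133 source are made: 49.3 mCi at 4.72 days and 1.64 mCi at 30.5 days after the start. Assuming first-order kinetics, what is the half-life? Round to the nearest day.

5 days

Over Δt = 30.5 − 4.72 = 25.78 days, the level fell by a factor of 49.3/1.64 ≈ 30.061.
n = log₂(30.061) ≈ 4.9098 half-lives, so t½ = 25.78/4.9098 ≈ 5.2507 days.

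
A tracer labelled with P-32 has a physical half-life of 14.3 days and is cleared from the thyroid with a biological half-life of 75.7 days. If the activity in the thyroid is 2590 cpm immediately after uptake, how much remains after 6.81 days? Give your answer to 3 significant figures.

1/t_eff = 1/t_phys + 1/t_biol = 1/14.3 + 1/75.7 = 0.08314 per day.
t_eff = 14.3 × 75.7 / (14.3 + 75.7) ≈ 12.028 days.
Remaining = 2590 × (1/2)^(6.81/12.028) = 2590 × (1/2)^0.56618 ≈ 1749.3 cpm.

1750 cpm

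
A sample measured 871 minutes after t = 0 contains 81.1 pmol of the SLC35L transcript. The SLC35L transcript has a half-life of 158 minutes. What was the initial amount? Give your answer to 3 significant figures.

Number of half-lives elapsed: n = 871/158 ≈ 5.5127.
A₀ = A × 2^n = 81.1 × 2^5.5127 = 81.1 × 45.654 ≈ 3702.5 pmol.

3700 pmol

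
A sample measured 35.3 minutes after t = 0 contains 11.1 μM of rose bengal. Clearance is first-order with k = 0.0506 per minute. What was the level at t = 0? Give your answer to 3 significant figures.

66.2 μM

t½ = ln 2 / k = 0.69315 / 0.0506 ≈ 13.699 minutes.
Number of half-lives elapsed: n = 35.3/13.699 ≈ 2.5769.
A₀ = A × 2^n = 11.1 × 2^2.5769 = 11.1 × 5.9666 ≈ 66.229 μM.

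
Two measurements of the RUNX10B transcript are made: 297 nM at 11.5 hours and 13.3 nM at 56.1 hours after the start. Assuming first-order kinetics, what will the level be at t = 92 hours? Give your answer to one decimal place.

Over Δt = 56.1 − 11.5 = 44.6 hours, the level fell by a factor of 297/13.3 ≈ 22.331.
n = log₂(22.331) ≈ 4.481 half-lives, so t½ = 44.6/4.481 ≈ 9.9532 hours.
From t = 56.1 to t = 92: 13.3 × (1/2)^((92−56.1)/9.9532) ≈ 1.0916 nM.

1.1 nM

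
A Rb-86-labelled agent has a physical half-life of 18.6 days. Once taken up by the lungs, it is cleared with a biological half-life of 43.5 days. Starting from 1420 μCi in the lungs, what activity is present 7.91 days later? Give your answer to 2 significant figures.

1/t_eff = 1/t_phys + 1/t_biol = 1/18.6 + 1/43.5 = 0.076752 per day.
t_eff = 18.6 × 43.5 / (18.6 + 43.5) ≈ 13.029 days.
Remaining = 1420 × (1/2)^(7.91/13.029) = 1420 × (1/2)^0.60711 ≈ 932.25 μCi.

930 μCi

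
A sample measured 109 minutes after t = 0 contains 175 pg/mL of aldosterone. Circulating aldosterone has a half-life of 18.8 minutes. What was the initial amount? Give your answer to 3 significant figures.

Number of half-lives elapsed: n = 109/18.8 ≈ 5.7979.
A₀ = A × 2^n = 175 × 2^5.7979 = 175 × 55.633 ≈ 9735.8 pg/mL.

9740 pg/mL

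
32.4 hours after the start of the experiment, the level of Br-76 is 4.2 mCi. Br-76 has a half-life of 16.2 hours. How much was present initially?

Number of half-lives elapsed: n = 32.4/16.2 ≈ 2.
A₀ = A × 2^n = 4.2 × 2^2 = 4.2 × 4 ≈ 16.8 mCi.

16.8 mCi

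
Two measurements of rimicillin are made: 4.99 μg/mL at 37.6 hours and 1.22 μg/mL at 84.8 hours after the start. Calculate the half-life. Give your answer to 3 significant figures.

23.2 hours

Over Δt = 84.8 − 37.6 = 47.2 hours, the level fell by a factor of 4.99/1.22 ≈ 4.0902.
n = log₂(4.0902) ≈ 2.0322 half-lives, so t½ = 47.2/2.0322 ≈ 23.227 hours.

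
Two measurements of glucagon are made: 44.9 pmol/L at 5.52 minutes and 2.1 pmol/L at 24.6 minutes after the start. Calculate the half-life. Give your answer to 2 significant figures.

Over Δt = 24.6 − 5.52 = 19.08 minutes, the level fell by a factor of 44.9/2.1 ≈ 21.381.
n = log₂(21.381) ≈ 4.4183 half-lives, so t½ = 19.08/4.4183 ≈ 4.3184 minutes.

4.3 minutes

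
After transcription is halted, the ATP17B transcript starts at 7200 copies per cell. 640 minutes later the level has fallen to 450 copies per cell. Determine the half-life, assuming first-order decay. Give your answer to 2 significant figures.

160 minutes

A/A₀ = 450/7200 ≈ 0.0625.
n = log₂(16) ≈ 4 half-lives elapsed in 640 minutes.
t½ = 640/4 ≈ 160 minutes.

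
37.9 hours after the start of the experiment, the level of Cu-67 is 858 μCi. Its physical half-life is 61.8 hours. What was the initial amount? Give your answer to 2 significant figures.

1300 μCi

Number of half-lives elapsed: n = 37.9/61.8 ≈ 0.61327.
A₀ = A × 2^n = 858 × 2^0.61327 = 858 × 1.5297 ≈ 1312.5 μCi.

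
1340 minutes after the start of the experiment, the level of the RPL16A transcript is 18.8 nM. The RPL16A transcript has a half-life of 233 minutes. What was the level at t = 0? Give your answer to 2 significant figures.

Number of half-lives elapsed: n = 1340/233 ≈ 5.7511.
A₀ = A × 2^n = 18.8 × 2^5.7511 = 18.8 × 53.857 ≈ 1012.5 nM.

1000 nM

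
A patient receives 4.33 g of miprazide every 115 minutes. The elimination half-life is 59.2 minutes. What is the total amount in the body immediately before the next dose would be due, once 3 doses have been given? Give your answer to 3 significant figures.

The 3 doses were given 345, 230, 115 minutes ago.
Total = 4.33·(1/2)^(345/59.2) + 4.33·(1/2)^(230/59.2) + 4.33·(1/2)^(115/59.2)
      = 0.076239 + 0.29305 + 1.1265 ≈ 1.4958 g.

1.50 g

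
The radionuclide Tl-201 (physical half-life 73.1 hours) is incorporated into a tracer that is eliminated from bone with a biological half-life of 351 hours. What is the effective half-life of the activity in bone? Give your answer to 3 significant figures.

1/t_eff = 1/t_phys + 1/t_biol = 1/73.1 + 1/351 = 0.016529 per hour.
t_eff = 73.1 × 351 / (73.1 + 351) ≈ 60.5 hours.

60.5 hours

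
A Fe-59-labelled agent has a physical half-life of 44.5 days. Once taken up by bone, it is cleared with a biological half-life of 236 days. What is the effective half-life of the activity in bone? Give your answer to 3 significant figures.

1/t_eff = 1/t_phys + 1/t_biol = 1/44.5 + 1/236 = 0.026709 per day.
t_eff = 44.5 × 236 / (44.5 + 236) ≈ 37.44 days.

37.4 days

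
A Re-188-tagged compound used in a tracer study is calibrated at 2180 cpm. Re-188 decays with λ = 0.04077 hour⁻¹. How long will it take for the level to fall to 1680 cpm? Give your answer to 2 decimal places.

6.39 hours

t½ = ln 2 / λ = 0.69315 / 0.04077 ≈ 17.001 hours.
Fraction remaining = 1680/2180 ≈ 0.77064.
n = log₂(2180/1680) = ln(1.2976)/ln 2 ≈ 0.37587 half-lives.
t = n × t½ = 0.37587 × 17.001 ≈ 6.3903 hours.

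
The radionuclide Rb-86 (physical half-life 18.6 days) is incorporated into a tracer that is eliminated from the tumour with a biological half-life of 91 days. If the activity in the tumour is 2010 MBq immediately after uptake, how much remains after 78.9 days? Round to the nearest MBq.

1/t_eff = 1/t_phys + 1/t_biol = 1/18.6 + 1/91 = 0.064752 per day.
t_eff = 18.6 × 91 / (18.6 + 91) ≈ 15.443 days.
Remaining = 2010 × (1/2)^(78.9/15.443) = 2010 × (1/2)^5.109 ≈ 58.243 MBq.

58 MBq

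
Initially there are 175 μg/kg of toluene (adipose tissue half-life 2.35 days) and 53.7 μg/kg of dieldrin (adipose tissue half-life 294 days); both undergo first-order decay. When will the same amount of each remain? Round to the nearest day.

4 days

Set 175·(1/2)^(t/2.35) = 53.7·(1/2)^(t/294).
Taking log₂: log₂(175/53.7) = t·(1/2.35 − 1/294).
log₂(3.2588) = 1.7044; 1/2.35 − 1/294 = 0.42213.
t = 1.7044 / 0.42213 ≈ 4.0375 days.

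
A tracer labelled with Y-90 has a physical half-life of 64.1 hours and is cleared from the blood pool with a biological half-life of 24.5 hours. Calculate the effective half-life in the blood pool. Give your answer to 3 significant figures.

1/t_eff = 1/t_phys + 1/t_biol = 1/64.1 + 1/24.5 = 0.056417 per hour.
t_eff = 64.1 × 24.5 / (64.1 + 24.5) ≈ 17.725 hours.

17.7 hours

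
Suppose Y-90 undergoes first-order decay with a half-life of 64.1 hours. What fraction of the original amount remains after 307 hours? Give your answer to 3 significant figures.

0.0362

n = 307/64.1 ≈ 4.7894 half-lives.
Fraction remaining = (1/2)^4.7894 ≈ 0.036162.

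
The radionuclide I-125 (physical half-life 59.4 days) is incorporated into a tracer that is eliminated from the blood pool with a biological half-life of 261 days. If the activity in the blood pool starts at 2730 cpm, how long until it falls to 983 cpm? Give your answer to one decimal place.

71.3 days

1/t_eff = 1/t_phys + 1/t_biol = 1/59.4 + 1/261 = 0.020666 per day.
t_eff = 59.4 × 261 / (59.4 + 261) ≈ 48.388 days.
n = log₂(2730/983) ≈ 1.4736; t = 1.4736 × 48.388 ≈ 71.306 days.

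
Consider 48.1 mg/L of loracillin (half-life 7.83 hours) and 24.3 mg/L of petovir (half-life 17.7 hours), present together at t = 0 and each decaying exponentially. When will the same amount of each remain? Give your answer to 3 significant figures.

13.8 hours

Set 48.1·(1/2)^(t/7.83) = 24.3·(1/2)^(t/17.7).
Taking log₂: log₂(48.1/24.3) = t·(1/7.83 − 1/17.7).
log₂(1.9794) = 0.98508; 1/7.83 − 1/17.7 = 0.071217.
t = 0.98508 / 0.071217 ≈ 13.832 hours.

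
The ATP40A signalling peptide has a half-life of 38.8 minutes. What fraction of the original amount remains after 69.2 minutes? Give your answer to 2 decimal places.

0.29

n = 69.2/38.8 ≈ 1.7835 half-lives.
Fraction remaining = (1/2)^1.7835 ≈ 0.29048.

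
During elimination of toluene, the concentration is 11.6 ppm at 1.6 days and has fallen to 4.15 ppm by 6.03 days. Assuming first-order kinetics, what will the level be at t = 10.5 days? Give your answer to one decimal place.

1.5 ppm

Over Δt = 6.03 − 1.6 = 4.43 days, the level fell by a factor of 11.6/4.15 ≈ 2.7952.
n = log₂(2.7952) ≈ 1.4829 half-lives, so t½ = 4.43/1.4829 ≈ 2.9873 days.
From t = 6.03 to t = 10.5: 4.15 × (1/2)^((10.5−6.03)/2.9873) ≈ 1.471 ppm.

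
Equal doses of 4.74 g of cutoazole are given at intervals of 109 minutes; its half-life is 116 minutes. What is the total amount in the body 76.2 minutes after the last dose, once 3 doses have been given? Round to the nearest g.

The 3 doses were given 294.2, 185.2, 76.2 minutes ago.
Total = 4.74·(1/2)^(294.2/116) + 4.74·(1/2)^(185.2/116) + 4.74·(1/2)^(76.2/116)
      = 0.81715 + 1.5674 + 3.0063 ≈ 5.3908 g.

5 g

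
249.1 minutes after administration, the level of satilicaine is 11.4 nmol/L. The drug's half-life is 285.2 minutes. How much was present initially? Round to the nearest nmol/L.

21 nmol/L

Number of half-lives elapsed: n = 249.1/285.2 ≈ 0.87342.
A₀ = A × 2^n = 11.4 × 2^0.87342 = 11.4 × 1.832 ≈ 20.885 nmol/L.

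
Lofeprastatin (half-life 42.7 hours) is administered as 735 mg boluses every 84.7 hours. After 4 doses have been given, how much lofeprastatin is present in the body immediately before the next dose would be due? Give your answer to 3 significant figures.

248 mg

The 4 doses were given 338.8, 254.1, 169.4, 84.7 hours ago.
Total = 735·(1/2)^(338.8/42.7) + 735·(1/2)^(254.1/42.7) + 735·(1/2)^(169.4/42.7) + 735·(1/2)^(84.7/42.7)
      = 3.0046 + 11.883 + 46.993 + 185.85 ≈ 247.73 mg.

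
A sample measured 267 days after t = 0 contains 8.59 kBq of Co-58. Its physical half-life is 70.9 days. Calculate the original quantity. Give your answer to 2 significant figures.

Number of half-lives elapsed: n = 267/70.9 ≈ 3.7659.
A₀ = A × 2^n = 8.59 × 2^3.7659 = 8.59 × 13.603 ≈ 116.85 kBq.

120 kBq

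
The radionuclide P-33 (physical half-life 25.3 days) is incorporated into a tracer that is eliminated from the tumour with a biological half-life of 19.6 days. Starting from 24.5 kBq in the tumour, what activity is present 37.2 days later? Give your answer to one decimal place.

2.4 kBq

1/t_eff = 1/t_phys + 1/t_biol = 1/25.3 + 1/19.6 = 0.090546 per day.
t_eff = 25.3 × 19.6 / (25.3 + 19.6) ≈ 11.044 days.
Remaining = 24.5 × (1/2)^(37.2/11.044) = 24.5 × (1/2)^3.3683 ≈ 2.3725 kBq.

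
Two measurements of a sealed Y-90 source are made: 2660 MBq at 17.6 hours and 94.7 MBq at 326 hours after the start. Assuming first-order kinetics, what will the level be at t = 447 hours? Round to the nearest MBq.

Over Δt = 326 − 17.6 = 308.4 hours, the level fell by a factor of 2660/94.7 ≈ 28.089.
n = log₂(28.089) ≈ 4.8119 half-lives, so t½ = 308.4/4.8119 ≈ 64.091 hours.
From t = 326 to t = 447: 94.7 × (1/2)^((447−326)/64.091) ≈ 25.587 MBq.

26 MBq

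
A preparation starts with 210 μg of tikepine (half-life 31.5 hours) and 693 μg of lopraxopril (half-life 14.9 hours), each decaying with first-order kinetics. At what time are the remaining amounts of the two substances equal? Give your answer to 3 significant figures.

48.7 hours

Set 210·(1/2)^(t/31.5) = 693·(1/2)^(t/14.9).
Taking log₂: log₂(210/693) = t·(1/31.5 − 1/14.9).
log₂(0.30303) = -1.7225; 1/31.5 − 1/14.9 = -0.035368.
t = -1.7225 / -0.035368 ≈ 48.701 hours.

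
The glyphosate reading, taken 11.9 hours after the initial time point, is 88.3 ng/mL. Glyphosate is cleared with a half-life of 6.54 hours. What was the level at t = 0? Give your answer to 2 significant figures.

310 ng/mL

Number of half-lives elapsed: n = 11.9/6.54 ≈ 1.8196.
A₀ = A × 2^n = 88.3 × 2^1.8196 = 88.3 × 3.5298 ≈ 311.68 ng/mL.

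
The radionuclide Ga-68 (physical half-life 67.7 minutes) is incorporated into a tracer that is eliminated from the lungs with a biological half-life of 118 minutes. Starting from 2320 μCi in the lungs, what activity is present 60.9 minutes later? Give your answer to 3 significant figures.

1/t_eff = 1/t_phys + 1/t_biol = 1/67.7 + 1/118 = 0.023246 per minute.
t_eff = 67.7 × 118 / (67.7 + 118) ≈ 43.019 minutes.
Remaining = 2320 × (1/2)^(60.9/43.019) = 2320 × (1/2)^1.4157 ≈ 869.63 μCi.

870 μCi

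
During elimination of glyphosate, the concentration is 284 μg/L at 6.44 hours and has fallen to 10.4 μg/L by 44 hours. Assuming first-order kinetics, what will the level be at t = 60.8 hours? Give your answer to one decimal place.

2.4 μg/L

Over Δt = 44 − 6.44 = 37.56 hours, the level fell by a factor of 284/10.4 ≈ 27.308.
n = log₂(27.308) ≈ 4.7712 half-lives, so t½ = 37.56/4.7712 ≈ 7.8722 hours.
From t = 44 to t = 60.8: 10.4 × (1/2)^((60.8−44)/7.8722) ≈ 2.3692 μg/L.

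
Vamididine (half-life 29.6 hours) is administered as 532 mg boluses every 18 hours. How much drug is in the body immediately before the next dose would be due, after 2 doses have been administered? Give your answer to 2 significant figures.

The 2 doses were given 36, 18 hours ago.
Total = 532·(1/2)^(36/29.6) + 532·(1/2)^(18/29.6)
      = 228.98 + 349.02 ≈ 578 mg.

580 mg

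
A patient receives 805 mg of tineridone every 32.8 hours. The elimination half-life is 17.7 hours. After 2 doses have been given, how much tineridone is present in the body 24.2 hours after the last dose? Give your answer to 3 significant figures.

The 2 doses were given 57, 24.2 hours ago.
Total = 805·(1/2)^(57/17.7) + 805·(1/2)^(24.2/17.7)
      = 86.373 + 312.05 ≈ 398.42 mg.

398 mg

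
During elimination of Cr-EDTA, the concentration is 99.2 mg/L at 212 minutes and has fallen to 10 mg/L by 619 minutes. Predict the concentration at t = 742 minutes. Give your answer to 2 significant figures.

Over Δt = 619 − 212 = 407 minutes, the level fell by a factor of 99.2/10 ≈ 9.92.
n = log₂(9.92) ≈ 3.3103 half-lives, so t½ = 407/3.3103 ≈ 122.95 minutes.
From t = 619 to t = 742: 10 × (1/2)^((742−619)/122.95) ≈ 4.9985 mg/L.

5.0 mg/L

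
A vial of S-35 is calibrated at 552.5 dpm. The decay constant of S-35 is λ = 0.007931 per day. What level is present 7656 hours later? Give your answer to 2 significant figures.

44 dpm

t½ = ln 2 / λ = 0.69315 / 0.007931 ≈ 87.397 days.
Convert the elapsed time: 7656 hours = 319 days.
Number of half-lives: n = 319/87.397 ≈ 3.65.
Remaining = 552.5 × (1/2)^3.65 = 552.5 × 0.07966 ≈ 44.012 dpm.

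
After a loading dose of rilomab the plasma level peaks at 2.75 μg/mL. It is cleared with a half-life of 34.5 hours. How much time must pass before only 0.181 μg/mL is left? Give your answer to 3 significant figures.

Fraction remaining = 0.181/2.75 ≈ 0.065818.
n = log₂(2.75/0.181) = ln(15.193)/ln 2 ≈ 3.9254 half-lives.
t = n × t½ = 3.9254 × 34.5 ≈ 135.43 hours.

135 hours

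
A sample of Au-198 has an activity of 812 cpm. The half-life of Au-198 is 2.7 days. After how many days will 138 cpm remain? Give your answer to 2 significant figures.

Fraction remaining = 138/812 ≈ 0.16995.
n = log₂(812/138) = ln(5.8841)/ln 2 ≈ 2.5568 half-lives.
t = n × t½ = 2.5568 × 2.7 ≈ 6.9034 days.

6.9 days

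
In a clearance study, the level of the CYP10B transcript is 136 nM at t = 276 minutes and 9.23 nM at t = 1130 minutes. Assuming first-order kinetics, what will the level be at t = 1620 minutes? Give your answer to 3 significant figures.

1.97 nM

Over Δt = 1130 − 276 = 854 minutes, the level fell by a factor of 136/9.23 ≈ 14.735.
n = log₂(14.735) ≈ 3.8811 half-lives, so t½ = 854/3.8811 ≈ 220.04 minutes.
From t = 1130 to t = 1620: 9.23 × (1/2)^((1620−1130)/220.04) ≈ 1.9717 nM.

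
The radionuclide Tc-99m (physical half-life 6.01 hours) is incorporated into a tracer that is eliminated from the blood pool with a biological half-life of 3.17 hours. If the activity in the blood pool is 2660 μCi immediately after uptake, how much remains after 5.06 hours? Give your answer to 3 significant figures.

1/t_eff = 1/t_phys + 1/t_biol = 1/6.01 + 1/3.17 = 0.48185 per hour.
t_eff = 6.01 × 3.17 / (6.01 + 3.17) ≈ 2.0753 hours.
Remaining = 2660 × (1/2)^(5.06/2.0753) = 2660 × (1/2)^2.4381 ≈ 490.83 μCi.

491 μCi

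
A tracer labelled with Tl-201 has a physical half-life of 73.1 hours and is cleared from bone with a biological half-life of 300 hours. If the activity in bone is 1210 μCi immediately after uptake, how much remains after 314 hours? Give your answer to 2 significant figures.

30 μCi

1/t_eff = 1/t_phys + 1/t_biol = 1/73.1 + 1/300 = 0.017013 per hour.
t_eff = 73.1 × 300 / (73.1 + 300) ≈ 58.778 hours.
Remaining = 1210 × (1/2)^(314/58.778) = 1210 × (1/2)^5.3422 ≈ 29.829 μCi.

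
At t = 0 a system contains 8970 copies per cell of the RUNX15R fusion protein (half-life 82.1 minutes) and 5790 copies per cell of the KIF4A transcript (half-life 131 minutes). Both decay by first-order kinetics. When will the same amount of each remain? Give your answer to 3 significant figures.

Set 8970·(1/2)^(t/82.1) = 5790·(1/2)^(t/131).
Taking log₂: log₂(8970/5790) = t·(1/82.1 − 1/131).
log₂(1.5492) = 0.63154; 1/82.1 − 1/131 = 0.0045467.
t = 0.63154 / 0.0045467 ≈ 138.9 minutes.

139 minutes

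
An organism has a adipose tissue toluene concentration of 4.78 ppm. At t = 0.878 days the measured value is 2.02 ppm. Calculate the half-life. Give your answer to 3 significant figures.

0.707 days

A/A₀ = 2.02/4.78 ≈ 0.42259.
n = log₂(2.3663) ≈ 1.2427 half-lives elapsed in 0.878 days.
t½ = 0.878/1.2427 ≈ 0.70655 days.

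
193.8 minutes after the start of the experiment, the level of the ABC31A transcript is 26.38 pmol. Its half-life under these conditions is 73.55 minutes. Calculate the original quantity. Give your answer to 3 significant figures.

Number of half-lives elapsed: n = 193.8/73.55 ≈ 2.6349.
A₀ = A × 2^n = 26.38 × 2^2.6349 = 26.38 × 6.2115 ≈ 163.86 pmol.

164 pmol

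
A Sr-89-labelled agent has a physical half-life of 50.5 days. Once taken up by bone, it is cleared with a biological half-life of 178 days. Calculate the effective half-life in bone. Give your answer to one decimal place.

39.3 days

1/t_eff = 1/t_phys + 1/t_biol = 1/50.5 + 1/178 = 0.02542 per day.
t_eff = 50.5 × 178 / (50.5 + 178) ≈ 39.339 days.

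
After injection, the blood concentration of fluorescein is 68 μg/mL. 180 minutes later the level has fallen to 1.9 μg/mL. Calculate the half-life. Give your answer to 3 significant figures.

A/A₀ = 1.9/68 ≈ 0.027941.
n = log₂(35.789) ≈ 5.1615 half-lives elapsed in 180 minutes.
t½ = 180/5.1615 ≈ 34.874 minutes.

34.9 minutes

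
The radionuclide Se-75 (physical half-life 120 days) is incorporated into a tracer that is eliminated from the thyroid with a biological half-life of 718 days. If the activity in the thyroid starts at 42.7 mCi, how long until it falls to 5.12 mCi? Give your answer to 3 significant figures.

315 days

1/t_eff = 1/t_phys + 1/t_biol = 1/120 + 1/718 = 0.0097261 per day.
t_eff = 120 × 718 / (120 + 718) ≈ 102.82 days.
n = log₂(42.7/5.12) ≈ 3.06; t = 3.06 × 102.82 ≈ 314.62 days.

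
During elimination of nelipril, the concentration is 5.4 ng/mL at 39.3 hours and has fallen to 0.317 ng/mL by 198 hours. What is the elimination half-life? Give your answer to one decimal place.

38.8 hours

Over Δt = 198 − 39.3 = 158.7 hours, the level fell by a factor of 5.4/0.317 ≈ 17.035.
n = log₂(17.035) ≈ 4.0904 half-lives, so t½ = 158.7/4.0904 ≈ 38.798 hours.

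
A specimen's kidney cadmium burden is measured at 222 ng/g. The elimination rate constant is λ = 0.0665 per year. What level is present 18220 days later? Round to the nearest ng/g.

t½ = ln 2 / λ = 0.69315 / 0.0665 ≈ 10.423 years.
Convert the elapsed time: 18220 days = 49.9178 years.
Number of half-lives: n = 49.9178/10.423 ≈ 4.7891.
Remaining = 222 × (1/2)^4.7891 = 222 × 0.03617 ≈ 8.0297 ng/g.

8 ng/g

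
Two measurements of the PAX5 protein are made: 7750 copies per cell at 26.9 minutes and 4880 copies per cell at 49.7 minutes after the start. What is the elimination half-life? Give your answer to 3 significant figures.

34.2 minutes

Over Δt = 49.7 − 26.9 = 22.8 minutes, the level fell by a factor of 7750/4880 ≈ 1.5881.
n = log₂(1.5881) ≈ 0.66732 half-lives, so t½ = 22.8/0.66732 ≈ 34.167 minutes.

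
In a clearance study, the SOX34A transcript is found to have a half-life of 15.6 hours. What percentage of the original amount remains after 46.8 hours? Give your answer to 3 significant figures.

12.5%

n = 46.8/15.6 ≈ 3 half-lives.
Fraction remaining = (1/2)^3 ≈ 0.125, i.e. 12.5%.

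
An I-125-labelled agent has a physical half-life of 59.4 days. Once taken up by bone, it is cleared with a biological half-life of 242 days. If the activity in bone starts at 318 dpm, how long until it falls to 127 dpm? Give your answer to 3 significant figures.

63.2 days

1/t_eff = 1/t_phys + 1/t_biol = 1/59.4 + 1/242 = 0.020967 per day.
t_eff = 59.4 × 242 / (59.4 + 242) ≈ 47.693 days.
n = log₂(318/127) ≈ 1.3242; t = 1.3242 × 47.693 ≈ 63.156 days.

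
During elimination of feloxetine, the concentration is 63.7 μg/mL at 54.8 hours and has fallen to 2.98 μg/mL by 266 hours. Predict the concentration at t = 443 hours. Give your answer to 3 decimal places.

Over Δt = 266 − 54.8 = 211.2 hours, the level fell by a factor of 63.7/2.98 ≈ 21.376.
n = log₂(21.376) ≈ 4.4179 half-lives, so t½ = 211.2/4.4179 ≈ 47.805 hours.
From t = 266 to t = 443: 2.98 × (1/2)^((443−266)/47.805) ≈ 0.2289 μg/mL.

0.229 μg/mL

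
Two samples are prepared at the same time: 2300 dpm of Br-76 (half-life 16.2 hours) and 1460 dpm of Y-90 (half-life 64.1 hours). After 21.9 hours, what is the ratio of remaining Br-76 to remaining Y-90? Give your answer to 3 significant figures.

Br-76: 2300 × (1/2)^(21.9/16.2) = 2300 × (1/2)^1.3519 ≈ 901.11 dpm.
Y-90: 1460 × (1/2)^(21.9/64.1) = 1460 × (1/2)^0.34165 ≈ 1152.1 dpm.
Ratio ≈ 901.11 / 1152.1 ≈ 0.78212.

0.782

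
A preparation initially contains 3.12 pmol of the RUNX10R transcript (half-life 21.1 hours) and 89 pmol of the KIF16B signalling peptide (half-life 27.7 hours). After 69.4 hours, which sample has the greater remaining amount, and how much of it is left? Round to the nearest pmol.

RUNX10R transcript: 3.12 × (1/2)^3.2891 ≈ 0.31918 pmol.
KIF16B signalling peptide: 89 × (1/2)^2.5054 ≈ 15.674 pmol.
KIF16B signalling peptide has more remaining, at ≈ 15.674 pmol.

KIF16B signalling peptide, 16 pmol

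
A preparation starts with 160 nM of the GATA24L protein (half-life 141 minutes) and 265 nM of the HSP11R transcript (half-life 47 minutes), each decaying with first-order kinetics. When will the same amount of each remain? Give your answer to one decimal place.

Set 160·(1/2)^(t/141) = 265·(1/2)^(t/47).
Taking log₂: log₂(160/265) = t·(1/141 − 1/47).
log₂(0.60377) = -0.72792; 1/141 − 1/47 = -0.014184.
t = -0.72792 / -0.014184 ≈ 51.318 minutes.

51.3 minutes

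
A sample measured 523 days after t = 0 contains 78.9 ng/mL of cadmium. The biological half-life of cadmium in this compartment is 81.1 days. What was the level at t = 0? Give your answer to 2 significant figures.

Number of half-lives elapsed: n = 523/81.1 ≈ 6.4488.
A₀ = A × 2^n = 78.9 × 2^6.4488 = 78.9 × 87.356 ≈ 6892.4 ng/mL.

6900 ng/mL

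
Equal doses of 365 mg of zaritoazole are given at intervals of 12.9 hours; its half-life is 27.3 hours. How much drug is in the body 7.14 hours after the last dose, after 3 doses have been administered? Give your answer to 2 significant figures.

680 mg

The 3 doses were given 32.94, 20.04, 7.14 hours ago.
Total = 365·(1/2)^(32.94/27.3) + 365·(1/2)^(20.04/27.3) + 365·(1/2)^(7.14/27.3)
      = 158.15 + 219.44 + 304.48 ≈ 682.07 mg.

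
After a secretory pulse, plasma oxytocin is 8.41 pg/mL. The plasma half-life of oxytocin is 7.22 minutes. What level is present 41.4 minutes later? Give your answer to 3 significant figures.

0.158 pg/mL

Number of half-lives: n = 41.4/7.22 ≈ 5.7341.
Remaining = 8.41 × (1/2)^5.7341 = 8.41 × 0.018788 ≈ 0.158 pg/mL.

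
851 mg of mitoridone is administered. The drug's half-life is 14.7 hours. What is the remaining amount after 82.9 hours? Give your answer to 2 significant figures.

Number of half-lives: n = 82.9/14.7 ≈ 5.6395.
Remaining = 851 × (1/2)^5.6395 = 851 × 0.020061 ≈ 17.072 mg.

17 mg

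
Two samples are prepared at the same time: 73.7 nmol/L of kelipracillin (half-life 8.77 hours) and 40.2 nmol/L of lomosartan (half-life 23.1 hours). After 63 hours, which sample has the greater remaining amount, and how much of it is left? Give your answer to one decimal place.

lomosartan, 6.1 nmol/L

kelipracillin: 73.7 × (1/2)^7.1836 ≈ 0.50698 nmol/L.
lomosartan: 40.2 × (1/2)^2.7273 ≈ 6.0706 nmol/L.
Lomosartan has more remaining, at ≈ 6.0706 nmol/L.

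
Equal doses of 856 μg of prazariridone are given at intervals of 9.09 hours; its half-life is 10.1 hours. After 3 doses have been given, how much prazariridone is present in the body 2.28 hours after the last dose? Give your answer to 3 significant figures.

The 3 doses were given 20.46, 11.37, 2.28 hours ago.
Total = 856·(1/2)^(20.46/10.1) + 856·(1/2)^(11.37/10.1) + 856·(1/2)^(2.28/10.1)
      = 210.22 + 392.28 + 732.01 ≈ 1334.5 μg.

1330 μg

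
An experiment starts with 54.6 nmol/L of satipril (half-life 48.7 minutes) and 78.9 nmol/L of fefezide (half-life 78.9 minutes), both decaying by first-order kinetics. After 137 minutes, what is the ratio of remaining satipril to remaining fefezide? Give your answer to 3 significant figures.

0.328

satipril: 54.6 × (1/2)^(137/48.7) = 54.6 × (1/2)^2.8131 ≈ 7.7688 nmol/L.
fefezide: 78.9 × (1/2)^(137/78.9) = 78.9 × (1/2)^1.7364 ≈ 23.68 nmol/L.
Ratio ≈ 7.7688 / 23.68 ≈ 0.32808.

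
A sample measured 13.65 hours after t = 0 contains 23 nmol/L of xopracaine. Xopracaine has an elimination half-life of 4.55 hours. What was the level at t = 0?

Number of half-lives elapsed: n = 13.65/4.55 ≈ 3.
A₀ = A × 2^n = 23 × 2^3 = 23 × 8 ≈ 184 nmol/L.

184 nmol/L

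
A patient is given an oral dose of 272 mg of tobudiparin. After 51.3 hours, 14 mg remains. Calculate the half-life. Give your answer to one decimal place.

A/A₀ = 14/272 ≈ 0.051471.
n = log₂(19.429) ≈ 4.2801 half-lives elapsed in 51.3 hours.
t½ = 51.3/4.2801 ≈ 11.986 hours.

12.0 hours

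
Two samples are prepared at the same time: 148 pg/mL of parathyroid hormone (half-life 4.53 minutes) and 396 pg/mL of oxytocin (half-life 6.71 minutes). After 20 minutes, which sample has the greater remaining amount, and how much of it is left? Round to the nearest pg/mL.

parathyroid hormone: 148 × (1/2)^4.415 ≈ 6.9376 pg/mL.
oxytocin: 396 × (1/2)^2.9806 ≈ 50.169 pg/mL.
Oxytocin has more remaining, at ≈ 50.169 pg/mL.

oxytocin, 50 pg/mL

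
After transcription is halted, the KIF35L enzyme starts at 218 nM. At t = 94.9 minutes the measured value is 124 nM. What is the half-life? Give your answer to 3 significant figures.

117 minutes

A/A₀ = 124/218 ≈ 0.56881.
n = log₂(1.7581) ≈ 0.81399 half-lives elapsed in 94.9 minutes.
t½ = 94.9/0.81399 ≈ 116.59 minutes.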